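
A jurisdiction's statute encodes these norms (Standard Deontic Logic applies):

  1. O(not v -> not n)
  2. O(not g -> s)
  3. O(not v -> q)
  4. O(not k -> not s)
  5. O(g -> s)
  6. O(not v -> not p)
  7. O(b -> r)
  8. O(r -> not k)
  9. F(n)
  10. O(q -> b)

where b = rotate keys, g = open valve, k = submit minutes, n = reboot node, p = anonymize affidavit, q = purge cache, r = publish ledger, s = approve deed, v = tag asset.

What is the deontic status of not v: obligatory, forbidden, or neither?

Forbidden

By case analysis on g: premise 5 gives O(g -> s) and premise 2 gives O(not g -> s), so O(s) either way.
Premise 4, O(not k -> not s), contraposes to O(s -> k); with O(s) we get O(k).
Premise 8 is O(r -> not k); contrapositively O(k -> not r). Since O(k) holds, K gives O(not r).
Premise 7 is O(b -> r); contrapositively O(not r -> not b). Since O(not r) holds, K gives O(not b).
Premise 10, O(q -> b), contraposes to O(not b -> not q); with O(not b) we get O(not q).
The contrapositive of premise 3 (O(not v -> q)) is O(not q -> v), and O(not q) is already established, so O(v).
Premises 1, 6, 9 do not contribute to this derivation.
Thus O(v), which is F(not v): not v is forbidden.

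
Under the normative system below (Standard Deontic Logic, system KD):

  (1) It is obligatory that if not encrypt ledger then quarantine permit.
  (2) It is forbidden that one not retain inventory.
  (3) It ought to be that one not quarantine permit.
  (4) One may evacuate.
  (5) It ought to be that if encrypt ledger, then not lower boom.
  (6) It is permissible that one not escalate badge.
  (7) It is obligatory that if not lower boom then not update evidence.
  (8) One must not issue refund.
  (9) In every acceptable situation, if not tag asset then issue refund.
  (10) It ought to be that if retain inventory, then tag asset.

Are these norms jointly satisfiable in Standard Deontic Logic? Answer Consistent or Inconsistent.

Consistent

Premise 9 is O(¬tag_asset → issue_refund), but O(¬tag_asset) is not derivable from the premises, so it does not yield O(issue_refund).
So O(issue_refund) is not derivable, and the apparent clash with O(¬issue_refund) does not arise.
A world satisfying every obligation exists (e.g. encrypt_ledger=true, escalate_badge=false, evacuate=false, issue_refund=false, lower_boom=false, quarantine_permit=false, retain_inventory=true, tag_asset=true, update_evidence=false); no atom is both obligatory and forbidden, so the set is consistent.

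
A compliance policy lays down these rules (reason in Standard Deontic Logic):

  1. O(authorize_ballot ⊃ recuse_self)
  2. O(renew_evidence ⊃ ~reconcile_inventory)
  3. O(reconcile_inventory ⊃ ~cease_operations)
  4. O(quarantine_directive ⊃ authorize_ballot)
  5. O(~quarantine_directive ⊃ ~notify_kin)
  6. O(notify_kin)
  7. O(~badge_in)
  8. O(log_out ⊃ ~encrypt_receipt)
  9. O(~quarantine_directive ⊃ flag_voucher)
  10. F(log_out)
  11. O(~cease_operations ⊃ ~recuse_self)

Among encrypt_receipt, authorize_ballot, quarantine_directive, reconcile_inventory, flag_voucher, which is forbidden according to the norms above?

From premise 6 we have O(notify_kin).
The contrapositive of premise 5 (O(~quarantine_directive ⊃ ~notify_kin)) is O(notify_kin ⊃ quarantine_directive), and O(notify_kin) is already established, so O(quarantine_directive).
Premise 4 is O(quarantine_directive ⊃ authorize_ballot); since O(quarantine_directive), deontic closure gives O(authorize_ballot).
From O(authorize_ballot) and premise 1, O(authorize_ballot ⊃ recuse_self), we obtain O(recuse_self).
Premise 11 is O(~cease_operations ⊃ ~recuse_self); contrapositively O(recuse_self ⊃ cease_operations). Since O(recuse_self) holds, K gives O(cease_operations).
Premise 3, O(reconcile_inventory ⊃ ~cease_operations), contraposes to O(cease_operations ⊃ ~reconcile_inventory); with O(cease_operations) we get O(~reconcile_inventory).
So O(~reconcile_inventory) holds, i.e. reconcile_inventory is forbidden. None of the other listed options is forbidden under the premises.

reconcile_inventory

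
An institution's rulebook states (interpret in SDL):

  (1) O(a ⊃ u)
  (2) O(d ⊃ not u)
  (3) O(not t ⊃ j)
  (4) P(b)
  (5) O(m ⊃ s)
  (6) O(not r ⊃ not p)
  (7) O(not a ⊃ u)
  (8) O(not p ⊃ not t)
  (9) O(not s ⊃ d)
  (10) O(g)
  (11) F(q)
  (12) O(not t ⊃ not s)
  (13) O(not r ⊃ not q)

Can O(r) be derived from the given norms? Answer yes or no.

Yes

By case analysis on not a: premise 7 gives O(not a ⊃ u) and premise 1 gives O(a ⊃ u), so O(u) either way.
The contrapositive of premise 2 (O(d ⊃ not u)) is O(u ⊃ not d), and O(u) is already established, so O(not d).
The contrapositive of premise 9 (O(not s ⊃ d)) is O(not d ⊃ s), and O(not d) is already established, so O(s).
The contrapositive of premise 12 (O(not t ⊃ not s)) is O(s ⊃ t), and O(s) is already established, so O(t).
Premise 8 is O(not p ⊃ not t); contrapositively O(t ⊃ p). Since O(t) holds, K gives O(p).
Premise 6 is O(not r ⊃ not p); contrapositively O(p ⊃ r). Since O(p) holds, K gives O(r).
Premises 3, 4, 5, 10, 11, 13 do not contribute to this derivation.
So O(r) follows.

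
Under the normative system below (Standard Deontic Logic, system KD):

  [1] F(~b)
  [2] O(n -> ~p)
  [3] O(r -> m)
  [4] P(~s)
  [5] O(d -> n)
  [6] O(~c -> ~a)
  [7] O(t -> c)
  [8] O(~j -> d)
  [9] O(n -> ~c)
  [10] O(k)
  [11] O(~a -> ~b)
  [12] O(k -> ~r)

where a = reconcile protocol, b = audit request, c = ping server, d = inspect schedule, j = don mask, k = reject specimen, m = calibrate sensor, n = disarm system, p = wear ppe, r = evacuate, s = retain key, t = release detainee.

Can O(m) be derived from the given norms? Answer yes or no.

No

Premise 3 is O(r -> m), but O(r) is not derivable from the premises, so it does not yield O(m).
No other premise forces O(m). An ideal world satisfying every premise can still have m false, so O(m) is not derivable.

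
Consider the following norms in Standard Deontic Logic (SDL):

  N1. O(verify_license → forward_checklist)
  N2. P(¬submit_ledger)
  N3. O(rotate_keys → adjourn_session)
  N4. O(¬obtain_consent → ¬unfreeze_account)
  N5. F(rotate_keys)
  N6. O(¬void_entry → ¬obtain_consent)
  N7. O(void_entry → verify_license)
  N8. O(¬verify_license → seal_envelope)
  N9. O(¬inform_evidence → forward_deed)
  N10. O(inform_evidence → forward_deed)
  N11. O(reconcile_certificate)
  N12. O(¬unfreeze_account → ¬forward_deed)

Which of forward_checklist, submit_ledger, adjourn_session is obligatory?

forward_checklist

By case analysis on ¬inform_evidence: premise 9 gives O(¬inform_evidence → forward_deed) and premise 10 gives O(inform_evidence → forward_deed), so O(forward_deed) either way.
Premise 12 is O(¬unfreeze_account → ¬forward_deed); contrapositively O(forward_deed → unfreeze_account). Since O(forward_deed) holds, K gives O(unfreeze_account).
The contrapositive of premise 4 (O(¬obtain_consent → ¬unfreeze_account)) is O(unfreeze_account → obtain_consent), and O(unfreeze_account) is already established, so O(obtain_consent).
Premise 6, O(¬void_entry → ¬obtain_consent), contraposes to O(obtain_consent → void_entry); with O(obtain_consent) we get O(void_entry).
Premise 7 is O(void_entry → verify_license); since O(void_entry), deontic closure gives O(verify_license).
Premise 1 is O(verify_license → forward_checklist); since O(verify_license), deontic closure gives O(forward_checklist).
So O(forward_checklist) holds — forward_checklist is obligatory. None of the other listed options is made obligatory by any chain of premises.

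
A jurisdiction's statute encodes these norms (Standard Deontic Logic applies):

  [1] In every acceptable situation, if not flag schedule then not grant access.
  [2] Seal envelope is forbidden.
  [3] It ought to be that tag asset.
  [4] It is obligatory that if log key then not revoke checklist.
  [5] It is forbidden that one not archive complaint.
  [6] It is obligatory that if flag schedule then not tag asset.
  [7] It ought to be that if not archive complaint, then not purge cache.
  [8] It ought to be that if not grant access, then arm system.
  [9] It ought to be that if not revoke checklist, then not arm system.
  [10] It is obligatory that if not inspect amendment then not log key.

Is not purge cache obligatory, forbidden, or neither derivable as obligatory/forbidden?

Premise 7 is O(¬archive_complaint → ¬purge_cache), but O(¬archive_complaint) is not derivable from the premises, so it does not yield O(¬purge_cache).
No premise or chain of K-axiom applications forces O(¬purge_cache), and none forces O(purge_cache). So ¬purge_cache is neither obligatory nor forbidden under these norms.

Neither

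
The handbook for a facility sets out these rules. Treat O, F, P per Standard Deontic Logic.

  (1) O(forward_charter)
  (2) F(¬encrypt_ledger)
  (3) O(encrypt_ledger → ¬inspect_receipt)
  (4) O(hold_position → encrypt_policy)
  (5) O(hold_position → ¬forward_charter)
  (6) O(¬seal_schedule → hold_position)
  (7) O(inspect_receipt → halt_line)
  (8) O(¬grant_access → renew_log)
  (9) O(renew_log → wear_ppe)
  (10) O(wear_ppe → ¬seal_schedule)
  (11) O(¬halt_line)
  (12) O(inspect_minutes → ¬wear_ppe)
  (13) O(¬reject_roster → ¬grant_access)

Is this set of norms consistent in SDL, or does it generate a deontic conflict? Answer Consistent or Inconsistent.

Premise 7 is O(inspect_receipt → halt_line), but O(inspect_receipt) is not derivable from the premises, so it does not yield O(halt_line).
So O(halt_line) is not derivable, and the apparent clash with O(¬halt_line) does not arise.
A world satisfying every obligation exists (e.g. encrypt_ledger=true, encrypt_policy=false, forward_charter=true, grant_access=true, halt_line=false, hold_position=false, inspect_minutes=false, inspect_receipt=false, reject_roster=true, renew_log=false, seal_schedule=true, wear_ppe=false); no atom is both obligatory and forbidden, so the set is consistent.

Consistent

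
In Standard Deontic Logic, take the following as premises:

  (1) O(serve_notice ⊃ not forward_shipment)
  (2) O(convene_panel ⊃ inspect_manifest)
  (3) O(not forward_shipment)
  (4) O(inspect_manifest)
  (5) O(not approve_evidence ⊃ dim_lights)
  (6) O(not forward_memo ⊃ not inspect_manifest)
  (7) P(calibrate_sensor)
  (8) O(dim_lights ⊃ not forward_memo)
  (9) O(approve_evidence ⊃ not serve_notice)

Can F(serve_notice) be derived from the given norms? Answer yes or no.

From premise 4 we have O(inspect_manifest).
Premise 6 is O(not forward_memo ⊃ not inspect_manifest); contrapositively O(inspect_manifest ⊃ forward_memo). Since O(inspect_manifest) holds, K gives O(forward_memo).
Premise 8, O(dim_lights ⊃ not forward_memo), contraposes to O(forward_memo ⊃ not dim_lights); with O(forward_memo) we get O(not dim_lights).
Premise 5, O(not approve_evidence ⊃ dim_lights), contraposes to O(not dim_lights ⊃ approve_evidence); with O(not dim_lights) we get O(approve_evidence).
Applying K to premise 9 (O(approve_evidence ⊃ not serve_notice)) and O(approve_evidence) yields O(not serve_notice).
Premises 1, 2, 3, 7 do not contribute to this derivation.
So O(not serve_notice) holds, i.e. F(serve_notice). The claim follows.

Yes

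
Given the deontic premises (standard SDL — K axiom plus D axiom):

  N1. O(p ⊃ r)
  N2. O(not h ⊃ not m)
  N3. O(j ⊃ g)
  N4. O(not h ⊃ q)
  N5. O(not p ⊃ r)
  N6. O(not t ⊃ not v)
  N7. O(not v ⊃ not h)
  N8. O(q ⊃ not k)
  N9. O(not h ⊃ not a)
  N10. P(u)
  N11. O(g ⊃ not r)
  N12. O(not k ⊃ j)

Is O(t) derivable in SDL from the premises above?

Premises 1 and 5 cover both cases: O(p ⊃ r) and O(not p ⊃ r). Since p ∨ not p is a tautology, O(r) follows.
Premise 11, O(g ⊃ not r), contraposes to O(r ⊃ not g); with O(r) we get O(not g).
The contrapositive of premise 3 (O(j ⊃ g)) is O(not g ⊃ not j), and O(not g) is already established, so O(not j).
Premise 12, O(not k ⊃ j), contraposes to O(not j ⊃ k); with O(not j) we get O(k).
Premise 8, O(q ⊃ not k), contraposes to O(k ⊃ not q); with O(k) we get O(not q).
Premise 4, O(not h ⊃ q), contraposes to O(not q ⊃ h); with O(not q) we get O(h).
Premise 7 is O(not v ⊃ not h); contrapositively O(h ⊃ v). Since O(h) holds, K gives O(v).
Premise 6, O(not t ⊃ not v), contraposes to O(v ⊃ t); with O(v) we get O(t).
Premises 2, 9, 10 do not contribute to this derivation.
So O(t) follows.

Yes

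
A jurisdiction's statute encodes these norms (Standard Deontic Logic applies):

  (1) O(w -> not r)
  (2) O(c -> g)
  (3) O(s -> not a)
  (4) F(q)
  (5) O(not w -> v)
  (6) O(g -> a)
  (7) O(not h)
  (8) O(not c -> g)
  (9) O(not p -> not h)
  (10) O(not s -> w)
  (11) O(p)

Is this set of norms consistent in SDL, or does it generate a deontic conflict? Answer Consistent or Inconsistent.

Premise 9 is O(not p -> not h); even if O(not h) held, inferring O(not p) would be affirming the consequent — invalid.
So O(not p) is not derivable, and the apparent clash with O(p) does not arise.
A world satisfying every obligation exists (e.g. a=true, c=false, g=true, h=false, p=true, q=false, r=false, s=false, v=false, w=true); no atom is both obligatory and forbidden, so the set is consistent.

Consistent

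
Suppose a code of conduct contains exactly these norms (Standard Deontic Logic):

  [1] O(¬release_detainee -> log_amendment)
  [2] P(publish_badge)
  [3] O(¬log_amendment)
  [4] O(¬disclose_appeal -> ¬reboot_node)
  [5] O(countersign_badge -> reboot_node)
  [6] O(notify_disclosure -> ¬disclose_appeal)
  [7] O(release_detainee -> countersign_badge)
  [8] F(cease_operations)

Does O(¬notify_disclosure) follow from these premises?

Premise 3 gives O(¬log_amendment).
Premise 1, O(¬release_detainee -> log_amendment), contraposes to O(¬log_amendment -> release_detainee); with O(¬log_amendment) we get O(release_detainee).
Applying K to premise 7 (O(release_detainee -> countersign_badge)) and O(release_detainee) yields O(countersign_badge).
Premise 5 is O(countersign_badge -> reboot_node); since O(countersign_badge), deontic closure gives O(reboot_node).
Premise 4, O(¬disclose_appeal -> ¬reboot_node), contraposes to O(reboot_node -> disclose_appeal); with O(reboot_node) we get O(disclose_appeal).
Premise 6 is O(notify_disclosure -> ¬disclose_appeal); contrapositively O(disclose_appeal -> ¬notify_disclosure). Since O(disclose_appeal) holds, K gives O(¬notify_disclosure).
Premises 2, 8 do not contribute to this derivation.
So O(¬notify_disclosure) follows.

Yes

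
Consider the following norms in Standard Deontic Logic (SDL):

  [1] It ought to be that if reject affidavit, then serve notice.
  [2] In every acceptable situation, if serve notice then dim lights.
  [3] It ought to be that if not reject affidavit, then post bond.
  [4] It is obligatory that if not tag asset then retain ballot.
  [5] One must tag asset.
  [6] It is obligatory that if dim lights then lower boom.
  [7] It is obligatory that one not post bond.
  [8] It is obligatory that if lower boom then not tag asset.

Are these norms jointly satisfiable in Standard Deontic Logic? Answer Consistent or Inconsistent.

Inconsistent

Premise 5 gives O(tag_asset).
Premise 8, O(lower_boom → ¬tag_asset), contraposes to O(tag_asset → ¬lower_boom); with O(tag_asset) we get O(¬lower_boom).
Premise 6 is O(dim_lights → lower_boom); contrapositively O(¬lower_boom → ¬dim_lights). Since O(¬lower_boom) holds, K gives O(¬dim_lights).
Premise 2, O(serve_notice → dim_lights), contraposes to O(¬dim_lights → ¬serve_notice); with O(¬dim_lights) we get O(¬serve_notice).
Premise 1, O(reject_affidavit → serve_notice), contraposes to O(¬serve_notice → ¬reject_affidavit); with O(¬serve_notice) we get O(¬reject_affidavit).
Applying K to premise 3 (O(¬reject_affidavit → post_bond)) and O(¬reject_affidavit) yields O(post_bond).
However, premise 7 gives O(¬post_bond).
We now have both O(post_bond) and O(¬post_bond) — post_bond is simultaneously obligatory and forbidden, violating the D-axiom.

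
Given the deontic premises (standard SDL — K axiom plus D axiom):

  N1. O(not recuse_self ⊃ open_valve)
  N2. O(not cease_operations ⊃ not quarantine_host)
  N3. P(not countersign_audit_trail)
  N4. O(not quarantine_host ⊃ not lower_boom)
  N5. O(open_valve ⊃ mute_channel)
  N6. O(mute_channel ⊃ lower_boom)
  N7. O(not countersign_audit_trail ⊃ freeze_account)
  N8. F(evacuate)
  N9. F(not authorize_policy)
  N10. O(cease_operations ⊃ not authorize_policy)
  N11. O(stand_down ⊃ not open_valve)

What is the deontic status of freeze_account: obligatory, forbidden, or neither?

Premise 7 is O(not countersign_audit_trail ⊃ freeze_account), but O(not countersign_audit_trail) is not derivable from the premises (the permission P(not countersign_audit_trail) asserts only not O(countersign_audit_trail), not O(not countersign_audit_trail)), so it does not yield O(freeze_account).
No premise or chain of K-axiom applications forces O(freeze_account), and none forces O(not freeze_account). So freeze_account is neither obligatory nor forbidden under these norms.

Neither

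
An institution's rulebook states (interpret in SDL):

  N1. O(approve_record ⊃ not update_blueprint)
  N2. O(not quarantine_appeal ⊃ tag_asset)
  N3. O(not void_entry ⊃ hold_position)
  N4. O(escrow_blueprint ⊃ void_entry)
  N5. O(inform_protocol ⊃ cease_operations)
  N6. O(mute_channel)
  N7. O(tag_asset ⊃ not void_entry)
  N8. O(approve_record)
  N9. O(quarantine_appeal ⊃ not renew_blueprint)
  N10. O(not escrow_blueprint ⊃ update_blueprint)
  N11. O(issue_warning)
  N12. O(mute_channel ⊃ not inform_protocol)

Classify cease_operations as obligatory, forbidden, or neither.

Neither

Premise 5 is O(inform_protocol ⊃ cease_operations), but O(inform_protocol) is not derivable from the premises, so it does not yield O(cease_operations).
No premise or chain of K-axiom applications forces O(cease_operations), and none forces O(not cease_operations). So cease_operations is neither obligatory nor forbidden under these norms.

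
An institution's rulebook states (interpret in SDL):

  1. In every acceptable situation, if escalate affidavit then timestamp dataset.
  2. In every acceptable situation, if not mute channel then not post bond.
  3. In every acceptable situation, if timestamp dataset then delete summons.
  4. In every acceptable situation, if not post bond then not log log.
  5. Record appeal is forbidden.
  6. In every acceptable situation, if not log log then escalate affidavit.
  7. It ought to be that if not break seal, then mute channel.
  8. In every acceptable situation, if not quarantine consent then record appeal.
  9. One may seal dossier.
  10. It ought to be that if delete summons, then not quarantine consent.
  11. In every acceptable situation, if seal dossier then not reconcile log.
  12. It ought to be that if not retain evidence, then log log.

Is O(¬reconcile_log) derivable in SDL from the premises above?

No

Premise 11 is O(seal_dossier → ¬reconcile_log), but O(seal_dossier) is not derivable from the premises (the permission P(seal_dossier) asserts only ¬O(¬seal_dossier), not O(seal_dossier)), so it does not yield O(¬reconcile_log).
No other premise forces O(¬reconcile_log). An ideal world satisfying every premise can still have ¬reconcile_log false, so O(¬reconcile_log) is not derivable.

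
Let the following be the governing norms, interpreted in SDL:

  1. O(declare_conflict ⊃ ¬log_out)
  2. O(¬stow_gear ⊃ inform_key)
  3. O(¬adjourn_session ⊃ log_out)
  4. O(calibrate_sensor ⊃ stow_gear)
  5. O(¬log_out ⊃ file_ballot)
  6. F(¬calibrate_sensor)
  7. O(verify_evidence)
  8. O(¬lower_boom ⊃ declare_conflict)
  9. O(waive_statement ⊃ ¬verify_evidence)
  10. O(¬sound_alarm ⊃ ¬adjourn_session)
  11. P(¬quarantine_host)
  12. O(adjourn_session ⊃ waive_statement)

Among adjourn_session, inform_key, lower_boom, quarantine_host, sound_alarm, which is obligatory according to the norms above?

lower_boom

From premise 7 we have O(verify_evidence).
Premise 9, O(waive_statement ⊃ ¬verify_evidence), contraposes to O(verify_evidence ⊃ ¬waive_statement); with O(verify_evidence) we get O(¬waive_statement).
Premise 12 is O(adjourn_session ⊃ waive_statement); contrapositively O(¬waive_statement ⊃ ¬adjourn_session). Since O(¬waive_statement) holds, K gives O(¬adjourn_session).
Applying K to premise 3 (O(¬adjourn_session ⊃ log_out)) and O(¬adjourn_session) yields O(log_out).
Premise 1 is O(declare_conflict ⊃ ¬log_out); contrapositively O(log_out ⊃ ¬declare_conflict). Since O(log_out) holds, K gives O(¬declare_conflict).
The contrapositive of premise 8 (O(¬lower_boom ⊃ declare_conflict)) is O(¬declare_conflict ⊃ lower_boom), and O(¬declare_conflict) is already established, so O(lower_boom).
So O(lower_boom) holds — lower_boom is obligatory. None of the other listed options is made obligatory by any chain of premises.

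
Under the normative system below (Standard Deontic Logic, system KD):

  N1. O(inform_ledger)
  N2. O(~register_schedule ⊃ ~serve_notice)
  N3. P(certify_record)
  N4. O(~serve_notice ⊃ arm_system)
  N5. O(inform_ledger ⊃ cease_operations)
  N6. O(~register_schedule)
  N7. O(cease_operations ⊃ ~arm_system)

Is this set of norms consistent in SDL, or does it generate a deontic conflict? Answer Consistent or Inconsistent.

Inconsistent

Premise 6 states O(~register_schedule) outright.
Premise 2 is O(~register_schedule ⊃ ~serve_notice); since O(~register_schedule), deontic closure gives O(~serve_notice).
Applying K to premise 4 (O(~serve_notice ⊃ arm_system)) and O(~serve_notice) yields O(arm_system).
The contrapositive of premise 7 (O(cease_operations ⊃ ~arm_system)) is O(arm_system ⊃ ~cease_operations), and O(arm_system) is already established, so O(~cease_operations).
The contrapositive of premise 5 (O(inform_ledger ⊃ cease_operations)) is O(~cease_operations ⊃ ~inform_ledger), and O(~cease_operations) is already established, so O(~inform_ledger).
But premise 1 directly asserts O(inform_ledger).
We now have both O(~inform_ledger) and O(inform_ledger) — inform_ledger is simultaneously obligatory and forbidden, violating the D-axiom.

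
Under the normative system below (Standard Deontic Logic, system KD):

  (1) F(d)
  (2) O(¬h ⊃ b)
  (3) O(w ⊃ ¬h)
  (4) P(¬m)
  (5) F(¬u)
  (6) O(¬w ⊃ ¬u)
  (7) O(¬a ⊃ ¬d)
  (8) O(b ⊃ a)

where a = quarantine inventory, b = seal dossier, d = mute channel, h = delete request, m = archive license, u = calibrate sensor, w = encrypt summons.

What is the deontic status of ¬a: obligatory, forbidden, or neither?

Forbidden

F(¬u) at premise 5 means O(u).
The contrapositive of premise 6 (O(¬w ⊃ ¬u)) is O(u ⊃ w), and O(u) is already established, so O(w).
From O(w) and premise 3, O(w ⊃ ¬h), we obtain O(¬h).
With premise 2, O(¬h ⊃ b), the K-axiom yields O(b).
Applying K to premise 8 (O(b ⊃ a)) and O(b) yields O(a).
Premises 1, 4, 7 do not contribute to this derivation.
Thus O(a), which is F(¬a): ¬a is forbidden.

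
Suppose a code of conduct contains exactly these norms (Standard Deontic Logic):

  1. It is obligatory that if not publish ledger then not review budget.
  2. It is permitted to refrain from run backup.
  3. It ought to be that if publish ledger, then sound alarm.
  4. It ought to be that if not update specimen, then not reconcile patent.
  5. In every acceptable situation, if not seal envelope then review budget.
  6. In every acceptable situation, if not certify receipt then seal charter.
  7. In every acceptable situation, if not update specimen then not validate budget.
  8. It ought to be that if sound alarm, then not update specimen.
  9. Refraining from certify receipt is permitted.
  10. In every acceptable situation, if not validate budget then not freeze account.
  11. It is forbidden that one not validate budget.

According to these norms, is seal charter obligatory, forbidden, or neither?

Premise 6 is O(¬certify_receipt → seal_charter), but O(¬certify_receipt) is not derivable from the premises (the permission P(¬certify_receipt) asserts only ¬O(certify_receipt), not O(¬certify_receipt)), so it does not yield O(seal_charter).
No premise or chain of K-axiom applications forces O(seal_charter), and none forces O(¬seal_charter). So seal_charter is neither obligatory nor forbidden under these norms.

Neither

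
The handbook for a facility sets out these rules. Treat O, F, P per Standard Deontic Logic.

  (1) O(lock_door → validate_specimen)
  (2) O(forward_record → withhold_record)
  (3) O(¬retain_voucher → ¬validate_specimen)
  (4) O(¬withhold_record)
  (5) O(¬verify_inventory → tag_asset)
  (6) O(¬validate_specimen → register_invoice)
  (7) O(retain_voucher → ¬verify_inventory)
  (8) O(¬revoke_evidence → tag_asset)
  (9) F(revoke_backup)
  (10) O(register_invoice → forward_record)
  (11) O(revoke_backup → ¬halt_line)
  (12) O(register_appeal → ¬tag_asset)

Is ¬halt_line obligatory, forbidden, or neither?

Neither

Premise 11 is O(revoke_backup → ¬halt_line), but O(revoke_backup) is not derivable from the premises, so it does not yield O(¬halt_line).
No premise or chain of K-axiom applications forces O(¬halt_line), and none forces O(halt_line). So ¬halt_line is neither obligatory nor forbidden under these norms.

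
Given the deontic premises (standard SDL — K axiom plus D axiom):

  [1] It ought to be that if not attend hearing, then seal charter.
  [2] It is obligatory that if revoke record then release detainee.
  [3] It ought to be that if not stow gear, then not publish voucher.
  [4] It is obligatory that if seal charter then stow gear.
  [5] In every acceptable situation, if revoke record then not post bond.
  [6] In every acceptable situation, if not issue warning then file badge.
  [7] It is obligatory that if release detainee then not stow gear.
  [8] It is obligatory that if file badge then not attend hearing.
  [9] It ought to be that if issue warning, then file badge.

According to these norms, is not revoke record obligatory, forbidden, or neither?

Premises 9 and 6 cover both cases: O(issue_warning → file_badge) and O(¬issue_warning → file_badge). Since issue_warning ∨ ¬issue_warning is a tautology, O(file_badge) follows.
From O(file_badge) and premise 8, O(file_badge → ¬attend_hearing), we obtain O(¬attend_hearing).
From O(¬attend_hearing) and premise 1, O(¬attend_hearing → seal_charter), we obtain O(seal_charter).
With premise 4, O(seal_charter → stow_gear), the K-axiom yields O(stow_gear).
The contrapositive of premise 7 (O(release_detainee → ¬stow_gear)) is O(stow_gear → ¬release_detainee), and O(stow_gear) is already established, so O(¬release_detainee).
The contrapositive of premise 2 (O(revoke_record → release_detainee)) is O(¬release_detainee → ¬revoke_record), and O(¬release_detainee) is already established, so O(¬revoke_record).
Premises 3, 5 do not contribute to this derivation.
Hence ¬revoke_record is obligatory.

Obligatory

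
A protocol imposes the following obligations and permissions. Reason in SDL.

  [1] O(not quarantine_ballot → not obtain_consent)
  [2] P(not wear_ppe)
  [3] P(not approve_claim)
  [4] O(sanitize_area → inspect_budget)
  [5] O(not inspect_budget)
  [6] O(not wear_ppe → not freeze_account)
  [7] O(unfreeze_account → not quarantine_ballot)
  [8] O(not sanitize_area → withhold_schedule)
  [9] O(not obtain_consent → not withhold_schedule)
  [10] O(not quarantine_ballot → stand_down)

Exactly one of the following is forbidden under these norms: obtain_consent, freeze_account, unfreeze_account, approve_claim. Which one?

Premise 5 gives O(not inspect_budget).
Premise 4 is O(sanitize_area → inspect_budget); contrapositively O(not inspect_budget → not sanitize_area). Since O(not inspect_budget) holds, K gives O(not sanitize_area).
Applying K to premise 8 (O(not sanitize_area → withhold_schedule)) and O(not sanitize_area) yields O(withhold_schedule).
The contrapositive of premise 9 (O(not obtain_consent → not withhold_schedule)) is O(withhold_schedule → obtain_consent), and O(withhold_schedule) is already established, so O(obtain_consent).
Premise 1, O(not quarantine_ballot → not obtain_consent), contraposes to O(obtain_consent → quarantine_ballot); with O(obtain_consent) we get O(quarantine_ballot).
Premise 7, O(unfreeze_account → not quarantine_ballot), contraposes to O(quarantine_ballot → not unfreeze_account); with O(quarantine_ballot) we get O(not unfreeze_account).
So O(not unfreeze_account) holds, i.e. unfreeze_account is forbidden. None of the other listed options is forbidden under the premises.

unfreeze_account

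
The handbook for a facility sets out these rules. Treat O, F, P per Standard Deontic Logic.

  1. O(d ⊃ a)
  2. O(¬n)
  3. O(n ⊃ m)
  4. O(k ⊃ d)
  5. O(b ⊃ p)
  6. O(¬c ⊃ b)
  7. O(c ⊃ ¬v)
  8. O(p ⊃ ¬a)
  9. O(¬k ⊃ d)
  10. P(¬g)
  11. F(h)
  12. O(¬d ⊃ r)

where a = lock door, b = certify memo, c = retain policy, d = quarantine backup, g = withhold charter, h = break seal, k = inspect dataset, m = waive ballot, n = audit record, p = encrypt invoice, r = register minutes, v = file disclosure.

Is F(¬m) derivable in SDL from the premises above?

Premise 3 is O(n ⊃ m), but O(n) is not derivable from the premises, so it does not yield O(m).
No other premise forces O(m). An ideal world satisfying every premise can still have ¬m true, so F(¬m) is not derivable.

No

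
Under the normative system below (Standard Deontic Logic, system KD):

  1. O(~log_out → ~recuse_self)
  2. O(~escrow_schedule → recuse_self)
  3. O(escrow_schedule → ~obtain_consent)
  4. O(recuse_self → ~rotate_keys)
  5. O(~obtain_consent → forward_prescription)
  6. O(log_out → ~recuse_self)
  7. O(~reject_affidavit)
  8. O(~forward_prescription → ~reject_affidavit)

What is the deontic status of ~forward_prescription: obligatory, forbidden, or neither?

Forbidden

Premises 6 and 1 cover both cases: O(log_out → ~recuse_self) and O(~log_out → ~recuse_self). Since log_out ∨ ~log_out is a tautology, O(~recuse_self) follows.
The contrapositive of premise 2 (O(~escrow_schedule → recuse_self)) is O(~recuse_self → escrow_schedule), and O(~recuse_self) is already established, so O(escrow_schedule).
With premise 3, O(escrow_schedule → ~obtain_consent), the K-axiom yields O(~obtain_consent).
Premise 5 is O(~obtain_consent → forward_prescription); since O(~obtain_consent), deontic closure gives O(forward_prescription).
Premises 4, 7, 8 do not contribute to this derivation.
Thus O(forward_prescription), which is F(~forward_prescription): ~forward_prescription is forbidden.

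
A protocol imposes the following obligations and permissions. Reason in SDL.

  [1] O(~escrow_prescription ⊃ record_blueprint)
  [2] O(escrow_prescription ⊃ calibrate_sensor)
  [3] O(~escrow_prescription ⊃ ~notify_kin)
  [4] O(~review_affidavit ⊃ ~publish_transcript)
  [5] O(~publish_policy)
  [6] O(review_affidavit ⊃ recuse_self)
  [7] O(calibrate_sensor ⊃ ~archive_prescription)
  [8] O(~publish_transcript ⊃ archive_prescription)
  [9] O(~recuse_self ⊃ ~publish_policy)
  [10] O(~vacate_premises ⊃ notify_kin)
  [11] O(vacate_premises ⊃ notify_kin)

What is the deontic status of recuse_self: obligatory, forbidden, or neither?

By case analysis on ~vacate_premises: premise 10 gives O(~vacate_premises ⊃ notify_kin) and premise 11 gives O(vacate_premises ⊃ notify_kin), so O(notify_kin) either way.
Premise 3 is O(~escrow_prescription ⊃ ~notify_kin); contrapositively O(notify_kin ⊃ escrow_prescription). Since O(notify_kin) holds, K gives O(escrow_prescription).
With premise 2, O(escrow_prescription ⊃ calibrate_sensor), the K-axiom yields O(calibrate_sensor).
With premise 7, O(calibrate_sensor ⊃ ~archive_prescription), the K-axiom yields O(~archive_prescription).
The contrapositive of premise 8 (O(~publish_transcript ⊃ archive_prescription)) is O(~archive_prescription ⊃ publish_transcript), and O(~archive_prescription) is already established, so O(publish_transcript).
Premise 4, O(~review_affidavit ⊃ ~publish_transcript), contraposes to O(publish_transcript ⊃ review_affidavit); with O(publish_transcript) we get O(review_affidavit).
From O(review_affidavit) and premise 6, O(review_affidavit ⊃ recuse_self), we obtain O(recuse_self).
Premises 1, 5, 9 do not contribute to this derivation.
Hence recuse_self is obligatory.

Obligatory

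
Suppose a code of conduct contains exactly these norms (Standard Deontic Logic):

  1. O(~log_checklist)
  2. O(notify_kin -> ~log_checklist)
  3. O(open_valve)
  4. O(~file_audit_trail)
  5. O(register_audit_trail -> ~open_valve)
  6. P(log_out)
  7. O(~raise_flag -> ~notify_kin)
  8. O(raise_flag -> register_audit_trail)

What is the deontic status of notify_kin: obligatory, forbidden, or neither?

Forbidden

From premise 3 we have O(open_valve).
The contrapositive of premise 5 (O(register_audit_trail -> ~open_valve)) is O(open_valve -> ~register_audit_trail), and O(open_valve) is already established, so O(~register_audit_trail).
Premise 8 is O(raise_flag -> register_audit_trail); contrapositively O(~register_audit_trail -> ~raise_flag). Since O(~register_audit_trail) holds, K gives O(~raise_flag).
With premise 7, O(~raise_flag -> ~notify_kin), the K-axiom yields O(~notify_kin).
Premises 1, 2, 4, 6 do not contribute to this derivation.
Thus O(~notify_kin), which is F(notify_kin): notify_kin is forbidden.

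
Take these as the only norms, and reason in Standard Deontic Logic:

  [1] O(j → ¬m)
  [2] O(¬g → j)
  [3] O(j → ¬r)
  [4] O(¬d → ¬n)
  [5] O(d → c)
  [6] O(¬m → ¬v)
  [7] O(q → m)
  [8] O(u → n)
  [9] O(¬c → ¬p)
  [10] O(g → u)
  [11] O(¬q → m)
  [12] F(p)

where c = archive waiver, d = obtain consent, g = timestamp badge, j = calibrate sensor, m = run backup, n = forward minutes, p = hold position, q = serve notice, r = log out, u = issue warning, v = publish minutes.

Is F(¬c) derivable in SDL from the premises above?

Yes

Premises 11 and 7 are O(¬q → m) and O(q → m); every ideal world satisfies ¬q or q, so in either case m holds — hence O(m).
Premise 1 is O(j → ¬m); contrapositively O(m → ¬j). Since O(m) holds, K gives O(¬j).
The contrapositive of premise 2 (O(¬g → j)) is O(¬j → g), and O(¬j) is already established, so O(g).
Premise 10 is O(g → u); since O(g), deontic closure gives O(u).
From O(u) and premise 8, O(u → n), we obtain O(n).
Premise 4, O(¬d → ¬n), contraposes to O(n → d); with O(n) we get O(d).
Premise 5 is O(d → c); since O(d), deontic closure gives O(c).
Premises 3, 6, 9, 12 do not contribute to this derivation.
So O(c) holds, i.e. F(¬c). The claim follows.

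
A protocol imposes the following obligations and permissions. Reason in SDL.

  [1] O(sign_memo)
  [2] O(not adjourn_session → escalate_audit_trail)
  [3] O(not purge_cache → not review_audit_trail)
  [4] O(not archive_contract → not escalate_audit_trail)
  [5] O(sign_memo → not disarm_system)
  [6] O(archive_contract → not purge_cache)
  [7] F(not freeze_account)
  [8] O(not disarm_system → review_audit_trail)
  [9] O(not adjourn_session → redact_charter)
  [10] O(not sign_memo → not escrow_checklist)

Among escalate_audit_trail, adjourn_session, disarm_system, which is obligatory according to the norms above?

Premise 1 gives O(sign_memo).
Applying K to premise 5 (O(sign_memo → not disarm_system)) and O(sign_memo) yields O(not disarm_system).
Applying K to premise 8 (O(not disarm_system → review_audit_trail)) and O(not disarm_system) yields O(review_audit_trail).
Premise 3, O(not purge_cache → not review_audit_trail), contraposes to O(review_audit_trail → purge_cache); with O(review_audit_trail) we get O(purge_cache).
Premise 6, O(archive_contract → not purge_cache), contraposes to O(purge_cache → not archive_contract); with O(purge_cache) we get O(not archive_contract).
With premise 4, O(not archive_contract → not escalate_audit_trail), the K-axiom yields O(not escalate_audit_trail).
Premise 2 is O(not adjourn_session → escalate_audit_trail); contrapositively O(not escalate_audit_trail → adjourn_session). Since O(not escalate_audit_trail) holds, K gives O(adjourn_session).
So O(adjourn_session) holds — adjourn_session is obligatory. None of the other listed options is made obligatory by any chain of premises.

adjourn_session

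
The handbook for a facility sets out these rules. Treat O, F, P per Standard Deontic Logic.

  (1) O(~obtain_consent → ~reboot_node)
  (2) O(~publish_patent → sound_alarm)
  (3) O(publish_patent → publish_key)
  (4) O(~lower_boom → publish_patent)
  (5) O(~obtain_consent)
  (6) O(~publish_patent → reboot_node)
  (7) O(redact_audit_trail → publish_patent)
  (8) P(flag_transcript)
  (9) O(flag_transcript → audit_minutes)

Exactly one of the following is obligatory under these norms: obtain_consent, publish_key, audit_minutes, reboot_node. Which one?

publish_key

Premise 5 gives O(~obtain_consent).
Premise 1 is O(~obtain_consent → ~reboot_node); since O(~obtain_consent), deontic closure gives O(~reboot_node).
Premise 6 is O(~publish_patent → reboot_node); contrapositively O(~reboot_node → publish_patent). Since O(~reboot_node) holds, K gives O(publish_patent).
With premise 3, O(publish_patent → publish_key), the K-axiom yields O(publish_key).
So O(publish_key) holds — publish_key is obligatory. None of the other listed options is made obligatory by any chain of premises.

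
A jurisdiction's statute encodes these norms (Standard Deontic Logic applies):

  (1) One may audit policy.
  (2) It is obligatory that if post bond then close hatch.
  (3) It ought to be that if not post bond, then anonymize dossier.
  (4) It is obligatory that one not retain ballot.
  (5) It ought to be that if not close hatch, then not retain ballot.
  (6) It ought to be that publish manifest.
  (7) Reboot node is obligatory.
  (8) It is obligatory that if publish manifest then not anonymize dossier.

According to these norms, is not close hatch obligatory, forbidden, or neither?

Premise 6 states O(publish_manifest) outright.
Premise 8 is O(publish_manifest → ¬anonymize_dossier); since O(publish_manifest), deontic closure gives O(¬anonymize_dossier).
The contrapositive of premise 3 (O(¬post_bond → anonymize_dossier)) is O(¬anonymize_dossier → post_bond), and O(¬anonymize_dossier) is already established, so O(post_bond).
With premise 2, O(post_bond → close_hatch), the K-axiom yields O(close_hatch).
Premises 1, 4, 5, 7 do not contribute to this derivation.
Thus O(close_hatch), which is F(¬close_hatch): ¬close_hatch is forbidden.

Forbidden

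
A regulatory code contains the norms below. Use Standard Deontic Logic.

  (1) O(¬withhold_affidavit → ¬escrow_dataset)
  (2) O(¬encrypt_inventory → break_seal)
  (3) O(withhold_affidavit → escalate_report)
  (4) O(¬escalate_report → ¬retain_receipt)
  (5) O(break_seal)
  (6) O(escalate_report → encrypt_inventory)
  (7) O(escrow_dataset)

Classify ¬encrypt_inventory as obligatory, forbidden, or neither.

Forbidden

Premise 7 states O(escrow_dataset) outright.
The contrapositive of premise 1 (O(¬withhold_affidavit → ¬escrow_dataset)) is O(escrow_dataset → withhold_affidavit), and O(escrow_dataset) is already established, so O(withhold_affidavit).
From O(withhold_affidavit) and premise 3, O(withhold_affidavit → escalate_report), we obtain O(escalate_report).
From O(escalate_report) and premise 6, O(escalate_report → encrypt_inventory), we obtain O(encrypt_inventory).
Premises 2, 4, 5 do not contribute to this derivation.
Thus O(encrypt_inventory), which is F(¬encrypt_inventory): ¬encrypt_inventory is forbidden.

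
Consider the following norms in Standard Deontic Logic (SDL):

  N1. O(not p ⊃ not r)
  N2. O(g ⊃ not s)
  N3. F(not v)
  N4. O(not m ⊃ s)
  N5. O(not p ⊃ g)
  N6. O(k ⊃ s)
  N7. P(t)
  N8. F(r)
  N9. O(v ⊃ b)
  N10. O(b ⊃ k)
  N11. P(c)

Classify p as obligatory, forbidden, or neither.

Obligatory

Premise 3, F(not v), is equivalent to O(v).
Applying K to premise 9 (O(v ⊃ b)) and O(v) yields O(b).
With premise 10, O(b ⊃ k), the K-axiom yields O(k).
From O(k) and premise 6, O(k ⊃ s), we obtain O(s).
Premise 2, O(g ⊃ not s), contraposes to O(s ⊃ not g); with O(s) we get O(not g).
Premise 5, O(not p ⊃ g), contraposes to O(not g ⊃ p); with O(not g) we get O(p).
Premises 1, 4, 7, 8, 11 do not contribute to this derivation.
Hence p is obligatory.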